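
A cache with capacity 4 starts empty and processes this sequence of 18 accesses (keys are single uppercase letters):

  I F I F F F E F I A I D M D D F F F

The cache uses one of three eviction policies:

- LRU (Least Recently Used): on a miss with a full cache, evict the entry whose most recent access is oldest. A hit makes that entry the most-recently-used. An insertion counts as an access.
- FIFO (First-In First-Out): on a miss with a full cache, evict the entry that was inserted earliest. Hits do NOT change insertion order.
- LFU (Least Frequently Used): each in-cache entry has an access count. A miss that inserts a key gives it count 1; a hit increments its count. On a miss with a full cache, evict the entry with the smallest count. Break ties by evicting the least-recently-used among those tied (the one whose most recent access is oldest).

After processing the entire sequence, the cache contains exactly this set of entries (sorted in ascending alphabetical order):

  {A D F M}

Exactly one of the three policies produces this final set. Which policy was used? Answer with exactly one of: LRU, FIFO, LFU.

Simulating under each policy and comparing final sets:
  LRU: final set = {D F I M} -> differs
  FIFO: final set = {A D F M} -> MATCHES target
  LFU: final set = {D F I M} -> differs
Only FIFO produces the target set.

Answer: FIFO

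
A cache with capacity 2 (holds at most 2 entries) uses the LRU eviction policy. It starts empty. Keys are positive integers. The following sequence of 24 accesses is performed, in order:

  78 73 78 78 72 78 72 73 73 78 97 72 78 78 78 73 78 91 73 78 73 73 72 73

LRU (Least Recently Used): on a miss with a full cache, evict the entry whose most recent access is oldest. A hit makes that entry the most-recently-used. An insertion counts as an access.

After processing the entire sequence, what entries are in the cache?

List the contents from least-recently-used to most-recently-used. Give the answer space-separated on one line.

LRU simulation (capacity=2):
  1. access 78: MISS. Cache (LRU->MRU): [78]
  2. access 73: MISS. Cache (LRU->MRU): [78 73]
  3. access 78: HIT. Cache (LRU->MRU): [73 78]
  4. access 78: HIT. Cache (LRU->MRU): [73 78]
  5. access 72: MISS, evict 73. Cache (LRU->MRU): [78 72]
  6. access 78: HIT. Cache (LRU->MRU): [72 78]
  7. access 72: HIT. Cache (LRU->MRU): [78 72]
  8. access 73: MISS, evict 78. Cache (LRU->MRU): [72 73]
  9. access 73: HIT. Cache (LRU->MRU): [72 73]
  10. access 78: MISS, evict 72. Cache (LRU->MRU): [73 78]
  11. access 97: MISS, evict 73. Cache (LRU->MRU): [78 97]
  12. access 72: MISS, evict 78. Cache (LRU->MRU): [97 72]
  13. access 78: MISS, evict 97. Cache (LRU->MRU): [72 78]
  14. access 78: HIT. Cache (LRU->MRU): [72 78]
  15. access 78: HIT. Cache (LRU->MRU): [72 78]
  16. access 73: MISS, evict 72. Cache (LRU->MRU): [78 73]
  17. access 78: HIT. Cache (LRU->MRU): [73 78]
  18. access 91: MISS, evict 73. Cache (LRU->MRU): [78 91]
  19. access 73: MISS, evict 78. Cache (LRU->MRU): [91 73]
  20. access 78: MISS, evict 91. Cache (LRU->MRU): [73 78]
  21. access 73: HIT. Cache (LRU->MRU): [78 73]
  22. access 73: HIT. Cache (LRU->MRU): [78 73]
  23. access 72: MISS, evict 78. Cache (LRU->MRU): [73 72]
  24. access 73: HIT. Cache (LRU->MRU): [72 73]
Total: 11 hits, 13 misses, 11 evictions

Answer: 72 73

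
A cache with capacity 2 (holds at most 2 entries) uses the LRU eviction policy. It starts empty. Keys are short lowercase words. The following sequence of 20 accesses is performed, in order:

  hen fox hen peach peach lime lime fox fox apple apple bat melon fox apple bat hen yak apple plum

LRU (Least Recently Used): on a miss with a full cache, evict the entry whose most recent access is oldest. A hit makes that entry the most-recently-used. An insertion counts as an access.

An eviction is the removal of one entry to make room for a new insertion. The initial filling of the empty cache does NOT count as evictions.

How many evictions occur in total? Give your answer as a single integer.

Answer: 13

Derivation:
LRU simulation (capacity=2):
  1. access hen: MISS. Cache (LRU->MRU): [hen]
  2. access fox: MISS. Cache (LRU->MRU): [hen fox]
  3. access hen: HIT. Cache (LRU->MRU): [fox hen]
  4. access peach: MISS, evict fox. Cache (LRU->MRU): [hen peach]
  5. access peach: HIT. Cache (LRU->MRU): [hen peach]
  6. access lime: MISS, evict hen. Cache (LRU->MRU): [peach lime]
  7. access lime: HIT. Cache (LRU->MRU): [peach lime]
  8. access fox: MISS, evict peach. Cache (LRU->MRU): [lime fox]
  9. access fox: HIT. Cache (LRU->MRU): [lime fox]
  10. access apple: MISS, evict lime. Cache (LRU->MRU): [fox apple]
  11. access apple: HIT. Cache (LRU->MRU): [fox apple]
  12. access bat: MISS, evict fox. Cache (LRU->MRU): [apple bat]
  13. access melon: MISS, evict apple. Cache (LRU->MRU): [bat melon]
  14. access fox: MISS, evict bat. Cache (LRU->MRU): [melon fox]
  15. access apple: MISS, evict melon. Cache (LRU->MRU): [fox apple]
  16. access bat: MISS, evict fox. Cache (LRU->MRU): [apple bat]
  17. access hen: MISS, evict apple. Cache (LRU->MRU): [bat hen]
  18. access yak: MISS, evict bat. Cache (LRU->MRU): [hen yak]
  19. access apple: MISS, evict hen. Cache (LRU->MRU): [yak apple]
  20. access plum: MISS, evict yak. Cache (LRU->MRU): [apple plum]
Total: 5 hits, 15 misses, 13 evictions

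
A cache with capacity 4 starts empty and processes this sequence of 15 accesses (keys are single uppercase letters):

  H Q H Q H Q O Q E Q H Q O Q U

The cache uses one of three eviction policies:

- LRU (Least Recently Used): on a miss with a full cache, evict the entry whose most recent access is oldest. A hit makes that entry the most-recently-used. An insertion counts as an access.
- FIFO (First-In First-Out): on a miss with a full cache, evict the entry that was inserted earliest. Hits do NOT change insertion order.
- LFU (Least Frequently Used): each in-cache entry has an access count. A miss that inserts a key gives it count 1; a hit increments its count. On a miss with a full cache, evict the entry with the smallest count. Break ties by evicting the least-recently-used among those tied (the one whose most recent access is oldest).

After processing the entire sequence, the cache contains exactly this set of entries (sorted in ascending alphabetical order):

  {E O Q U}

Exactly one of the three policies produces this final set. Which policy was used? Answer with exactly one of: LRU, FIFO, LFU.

Answer: FIFO

Derivation:
Simulating under each policy and comparing final sets:
  LRU: final set = {H O Q U} -> differs
  FIFO: final set = {E O Q U} -> MATCHES target
  LFU: final set = {H O Q U} -> differs
Only FIFO produces the target set.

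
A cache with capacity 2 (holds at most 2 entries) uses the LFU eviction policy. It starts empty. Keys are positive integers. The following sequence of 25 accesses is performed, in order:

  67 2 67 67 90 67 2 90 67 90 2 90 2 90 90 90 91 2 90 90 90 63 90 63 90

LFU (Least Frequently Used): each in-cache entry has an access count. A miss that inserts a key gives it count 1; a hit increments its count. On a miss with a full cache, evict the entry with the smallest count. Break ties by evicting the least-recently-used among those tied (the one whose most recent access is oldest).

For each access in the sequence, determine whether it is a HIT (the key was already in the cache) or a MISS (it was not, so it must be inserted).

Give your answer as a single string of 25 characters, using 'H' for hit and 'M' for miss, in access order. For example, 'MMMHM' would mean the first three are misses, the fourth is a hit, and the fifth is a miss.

Answer: MMHHMHMMHHMMMMHHMMMHHMMMM

Derivation:
LFU simulation (capacity=2):
  1. access 67: MISS. Cache: [67(c=1)]
  2. access 2: MISS. Cache: [67(c=1) 2(c=1)]
  3. access 67: HIT, count now 2. Cache: [2(c=1) 67(c=2)]
  4. access 67: HIT, count now 3. Cache: [2(c=1) 67(c=3)]
  5. access 90: MISS, evict 2(c=1). Cache: [90(c=1) 67(c=3)]
  6. access 67: HIT, count now 4. Cache: [90(c=1) 67(c=4)]
  7. access 2: MISS, evict 90(c=1). Cache: [2(c=1) 67(c=4)]
  8. access 90: MISS, evict 2(c=1). Cache: [90(c=1) 67(c=4)]
  9. access 67: HIT, count now 5. Cache: [90(c=1) 67(c=5)]
  10. access 90: HIT, count now 2. Cache: [90(c=2) 67(c=5)]
  11. access 2: MISS, evict 90(c=2). Cache: [2(c=1) 67(c=5)]
  12. access 90: MISS, evict 2(c=1). Cache: [90(c=1) 67(c=5)]
  13. access 2: MISS, evict 90(c=1). Cache: [2(c=1) 67(c=5)]
  14. access 90: MISS, evict 2(c=1). Cache: [90(c=1) 67(c=5)]
  15. access 90: HIT, count now 2. Cache: [90(c=2) 67(c=5)]
  16. access 90: HIT, count now 3. Cache: [90(c=3) 67(c=5)]
  17. access 91: MISS, evict 90(c=3). Cache: [91(c=1) 67(c=5)]
  18. access 2: MISS, evict 91(c=1). Cache: [2(c=1) 67(c=5)]
  19. access 90: MISS, evict 2(c=1). Cache: [90(c=1) 67(c=5)]
  20. access 90: HIT, count now 2. Cache: [90(c=2) 67(c=5)]
  21. access 90: HIT, count now 3. Cache: [90(c=3) 67(c=5)]
  22. access 63: MISS, evict 90(c=3). Cache: [63(c=1) 67(c=5)]
  23. access 90: MISS, evict 63(c=1). Cache: [90(c=1) 67(c=5)]
  24. access 63: MISS, evict 90(c=1). Cache: [63(c=1) 67(c=5)]
  25. access 90: MISS, evict 63(c=1). Cache: [90(c=1) 67(c=5)]
Total: 9 hits, 16 misses, 14 evictions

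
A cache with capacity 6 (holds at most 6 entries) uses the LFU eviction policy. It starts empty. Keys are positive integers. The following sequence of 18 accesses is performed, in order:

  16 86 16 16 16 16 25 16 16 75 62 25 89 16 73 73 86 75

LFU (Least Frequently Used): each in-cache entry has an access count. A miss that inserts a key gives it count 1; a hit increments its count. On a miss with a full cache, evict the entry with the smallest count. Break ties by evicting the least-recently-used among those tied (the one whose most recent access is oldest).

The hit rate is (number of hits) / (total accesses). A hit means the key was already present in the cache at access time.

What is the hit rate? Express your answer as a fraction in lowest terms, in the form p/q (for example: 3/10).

LFU simulation (capacity=6):
  1. access 16: MISS. Cache: [16(c=1)]
  2. access 86: MISS. Cache: [16(c=1) 86(c=1)]
  3. access 16: HIT, count now 2. Cache: [86(c=1) 16(c=2)]
  4. access 16: HIT, count now 3. Cache: [86(c=1) 16(c=3)]
  5. access 16: HIT, count now 4. Cache: [86(c=1) 16(c=4)]
  6. access 16: HIT, count now 5. Cache: [86(c=1) 16(c=5)]
  7. access 25: MISS. Cache: [86(c=1) 25(c=1) 16(c=5)]
  8. access 16: HIT, count now 6. Cache: [86(c=1) 25(c=1) 16(c=6)]
  9. access 16: HIT, count now 7. Cache: [86(c=1) 25(c=1) 16(c=7)]
  10. access 75: MISS. Cache: [86(c=1) 25(c=1) 75(c=1) 16(c=7)]
  11. access 62: MISS. Cache: [86(c=1) 25(c=1) 75(c=1) 62(c=1) 16(c=7)]
  12. access 25: HIT, count now 2. Cache: [86(c=1) 75(c=1) 62(c=1) 25(c=2) 16(c=7)]
  13. access 89: MISS. Cache: [86(c=1) 75(c=1) 62(c=1) 89(c=1) 25(c=2) 16(c=7)]
  14. access 16: HIT, count now 8. Cache: [86(c=1) 75(c=1) 62(c=1) 89(c=1) 25(c=2) 16(c=8)]
  15. access 73: MISS, evict 86(c=1). Cache: [75(c=1) 62(c=1) 89(c=1) 73(c=1) 25(c=2) 16(c=8)]
  16. access 73: HIT, count now 2. Cache: [75(c=1) 62(c=1) 89(c=1) 25(c=2) 73(c=2) 16(c=8)]
  17. access 86: MISS, evict 75(c=1). Cache: [62(c=1) 89(c=1) 86(c=1) 25(c=2) 73(c=2) 16(c=8)]
  18. access 75: MISS, evict 62(c=1). Cache: [89(c=1) 86(c=1) 75(c=1) 25(c=2) 73(c=2) 16(c=8)]
Total: 9 hits, 9 misses, 3 evictions

Hit rate = 9/18 = 1/2

Answer: 1/2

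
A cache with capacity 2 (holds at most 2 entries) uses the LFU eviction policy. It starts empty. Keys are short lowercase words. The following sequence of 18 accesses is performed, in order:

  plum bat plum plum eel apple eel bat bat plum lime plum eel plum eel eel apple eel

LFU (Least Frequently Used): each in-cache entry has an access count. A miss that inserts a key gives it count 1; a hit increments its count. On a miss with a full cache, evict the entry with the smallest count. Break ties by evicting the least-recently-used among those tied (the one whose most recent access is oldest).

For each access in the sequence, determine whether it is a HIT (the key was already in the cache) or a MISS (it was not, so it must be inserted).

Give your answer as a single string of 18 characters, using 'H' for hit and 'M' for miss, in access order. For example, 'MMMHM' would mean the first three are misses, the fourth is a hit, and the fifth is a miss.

LFU simulation (capacity=2):
  1. access plum: MISS. Cache: [plum(c=1)]
  2. access bat: MISS. Cache: [plum(c=1) bat(c=1)]
  3. access plum: HIT, count now 2. Cache: [bat(c=1) plum(c=2)]
  4. access plum: HIT, count now 3. Cache: [bat(c=1) plum(c=3)]
  5. access eel: MISS, evict bat(c=1). Cache: [eel(c=1) plum(c=3)]
  6. access apple: MISS, evict eel(c=1). Cache: [apple(c=1) plum(c=3)]
  7. access eel: MISS, evict apple(c=1). Cache: [eel(c=1) plum(c=3)]
  8. access bat: MISS, evict eel(c=1). Cache: [bat(c=1) plum(c=3)]
  9. access bat: HIT, count now 2. Cache: [bat(c=2) plum(c=3)]
  10. access plum: HIT, count now 4. Cache: [bat(c=2) plum(c=4)]
  11. access lime: MISS, evict bat(c=2). Cache: [lime(c=1) plum(c=4)]
  12. access plum: HIT, count now 5. Cache: [lime(c=1) plum(c=5)]
  13. access eel: MISS, evict lime(c=1). Cache: [eel(c=1) plum(c=5)]
  14. access plum: HIT, count now 6. Cache: [eel(c=1) plum(c=6)]
  15. access eel: HIT, count now 2. Cache: [eel(c=2) plum(c=6)]
  16. access eel: HIT, count now 3. Cache: [eel(c=3) plum(c=6)]
  17. access apple: MISS, evict eel(c=3). Cache: [apple(c=1) plum(c=6)]
  18. access eel: MISS, evict apple(c=1). Cache: [eel(c=1) plum(c=6)]
Total: 8 hits, 10 misses, 8 evictions

Answer: MMHHMMMMHHMHMHHHMM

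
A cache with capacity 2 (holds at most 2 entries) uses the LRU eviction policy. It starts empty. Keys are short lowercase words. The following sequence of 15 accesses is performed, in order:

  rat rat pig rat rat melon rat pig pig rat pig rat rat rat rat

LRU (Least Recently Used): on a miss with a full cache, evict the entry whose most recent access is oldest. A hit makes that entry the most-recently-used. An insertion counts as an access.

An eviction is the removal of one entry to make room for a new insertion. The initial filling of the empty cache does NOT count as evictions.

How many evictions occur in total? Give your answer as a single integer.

LRU simulation (capacity=2):
  1. access rat: MISS. Cache (LRU->MRU): [rat]
  2. access rat: HIT. Cache (LRU->MRU): [rat]
  3. access pig: MISS. Cache (LRU->MRU): [rat pig]
  4. access rat: HIT. Cache (LRU->MRU): [pig rat]
  5. access rat: HIT. Cache (LRU->MRU): [pig rat]
  6. access melon: MISS, evict pig. Cache (LRU->MRU): [rat melon]
  7. access rat: HIT. Cache (LRU->MRU): [melon rat]
  8. access pig: MISS, evict melon. Cache (LRU->MRU): [rat pig]
  9. access pig: HIT. Cache (LRU->MRU): [rat pig]
  10. access rat: HIT. Cache (LRU->MRU): [pig rat]
  11. access pig: HIT. Cache (LRU->MRU): [rat pig]
  12. access rat: HIT. Cache (LRU->MRU): [pig rat]
  13. access rat: HIT. Cache (LRU->MRU): [pig rat]
  14. access rat: HIT. Cache (LRU->MRU): [pig rat]
  15. access rat: HIT. Cache (LRU->MRU): [pig rat]
Total: 11 hits, 4 misses, 2 evictions

Answer: 2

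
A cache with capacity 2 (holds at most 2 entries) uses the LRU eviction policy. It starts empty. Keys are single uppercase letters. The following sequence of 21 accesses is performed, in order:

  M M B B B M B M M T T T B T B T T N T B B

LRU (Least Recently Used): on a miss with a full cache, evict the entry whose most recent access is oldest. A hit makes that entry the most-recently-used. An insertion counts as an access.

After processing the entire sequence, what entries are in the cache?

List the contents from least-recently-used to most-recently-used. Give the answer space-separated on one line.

LRU simulation (capacity=2):
  1. access M: MISS. Cache (LRU->MRU): [M]
  2. access M: HIT. Cache (LRU->MRU): [M]
  3. access B: MISS. Cache (LRU->MRU): [M B]
  4. access B: HIT. Cache (LRU->MRU): [M B]
  5. access B: HIT. Cache (LRU->MRU): [M B]
  6. access M: HIT. Cache (LRU->MRU): [B M]
  7. access B: HIT. Cache (LRU->MRU): [M B]
  8. access M: HIT. Cache (LRU->MRU): [B M]
  9. access M: HIT. Cache (LRU->MRU): [B M]
  10. access T: MISS, evict B. Cache (LRU->MRU): [M T]
  11. access T: HIT. Cache (LRU->MRU): [M T]
  12. access T: HIT. Cache (LRU->MRU): [M T]
  13. access B: MISS, evict M. Cache (LRU->MRU): [T B]
  14. access T: HIT. Cache (LRU->MRU): [B T]
  15. access B: HIT. Cache (LRU->MRU): [T B]
  16. access T: HIT. Cache (LRU->MRU): [B T]
  17. access T: HIT. Cache (LRU->MRU): [B T]
  18. access N: MISS, evict B. Cache (LRU->MRU): [T N]
  19. access T: HIT. Cache (LRU->MRU): [N T]
  20. access B: MISS, evict N. Cache (LRU->MRU): [T B]
  21. access B: HIT. Cache (LRU->MRU): [T B]
Total: 15 hits, 6 misses, 4 evictions

Answer: T B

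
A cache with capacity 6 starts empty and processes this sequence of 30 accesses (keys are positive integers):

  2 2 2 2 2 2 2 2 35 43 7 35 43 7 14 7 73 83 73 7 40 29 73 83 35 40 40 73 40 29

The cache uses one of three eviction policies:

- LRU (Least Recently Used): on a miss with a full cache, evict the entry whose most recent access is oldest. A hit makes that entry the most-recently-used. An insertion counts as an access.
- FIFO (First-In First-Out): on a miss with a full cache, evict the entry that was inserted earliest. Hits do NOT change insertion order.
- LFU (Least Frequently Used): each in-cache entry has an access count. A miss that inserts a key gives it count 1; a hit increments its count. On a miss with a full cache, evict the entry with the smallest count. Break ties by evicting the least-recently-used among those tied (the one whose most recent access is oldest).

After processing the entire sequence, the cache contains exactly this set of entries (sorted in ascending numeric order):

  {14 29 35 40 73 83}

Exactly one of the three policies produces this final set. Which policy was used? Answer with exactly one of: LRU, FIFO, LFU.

Simulating under each policy and comparing final sets:
  LRU: final set = {7 29 35 40 73 83} -> differs
  FIFO: final set = {14 29 35 40 73 83} -> MATCHES target
  LFU: final set = {2 7 29 35 40 73} -> differs
Only FIFO produces the target set.

Answer: FIFO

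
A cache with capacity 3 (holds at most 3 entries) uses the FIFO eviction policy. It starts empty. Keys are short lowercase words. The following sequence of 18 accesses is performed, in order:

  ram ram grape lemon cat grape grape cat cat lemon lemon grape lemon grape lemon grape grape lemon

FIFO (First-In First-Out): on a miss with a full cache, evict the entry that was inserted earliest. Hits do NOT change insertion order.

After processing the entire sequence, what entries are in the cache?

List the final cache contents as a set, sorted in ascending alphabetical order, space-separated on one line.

Answer: cat grape lemon

Derivation:
FIFO simulation (capacity=3):
  1. access ram: MISS. Cache (old->new): [ram]
  2. access ram: HIT. Cache (old->new): [ram]
  3. access grape: MISS. Cache (old->new): [ram grape]
  4. access lemon: MISS. Cache (old->new): [ram grape lemon]
  5. access cat: MISS, evict ram. Cache (old->new): [grape lemon cat]
  6. access grape: HIT. Cache (old->new): [grape lemon cat]
  7. access grape: HIT. Cache (old->new): [grape lemon cat]
  8. access cat: HIT. Cache (old->new): [grape lemon cat]
  9. access cat: HIT. Cache (old->new): [grape lemon cat]
  10. access lemon: HIT. Cache (old->new): [grape lemon cat]
  11. access lemon: HIT. Cache (old->new): [grape lemon cat]
  12. access grape: HIT. Cache (old->new): [grape lemon cat]
  13. access lemon: HIT. Cache (old->new): [grape lemon cat]
  14. access grape: HIT. Cache (old->new): [grape lemon cat]
  15. access lemon: HIT. Cache (old->new): [grape lemon cat]
  16. access grape: HIT. Cache (old->new): [grape lemon cat]
  17. access grape: HIT. Cache (old->new): [grape lemon cat]
  18. access lemon: HIT. Cache (old->new): [grape lemon cat]
Total: 14 hits, 4 misses, 1 evictions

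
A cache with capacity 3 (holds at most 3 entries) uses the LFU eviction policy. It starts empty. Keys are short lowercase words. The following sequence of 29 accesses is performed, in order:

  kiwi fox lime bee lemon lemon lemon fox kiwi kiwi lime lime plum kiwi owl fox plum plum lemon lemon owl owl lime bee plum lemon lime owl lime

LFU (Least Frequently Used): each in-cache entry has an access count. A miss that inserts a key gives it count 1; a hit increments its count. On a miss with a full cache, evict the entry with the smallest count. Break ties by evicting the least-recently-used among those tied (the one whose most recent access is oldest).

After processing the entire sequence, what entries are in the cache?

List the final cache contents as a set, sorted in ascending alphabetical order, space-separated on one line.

Answer: lemon lime owl

Derivation:
LFU simulation (capacity=3):
  1. access kiwi: MISS. Cache: [kiwi(c=1)]
  2. access fox: MISS. Cache: [kiwi(c=1) fox(c=1)]
  3. access lime: MISS. Cache: [kiwi(c=1) fox(c=1) lime(c=1)]
  4. access bee: MISS, evict kiwi(c=1). Cache: [fox(c=1) lime(c=1) bee(c=1)]
  5. access lemon: MISS, evict fox(c=1). Cache: [lime(c=1) bee(c=1) lemon(c=1)]
  6. access lemon: HIT, count now 2. Cache: [lime(c=1) bee(c=1) lemon(c=2)]
  7. access lemon: HIT, count now 3. Cache: [lime(c=1) bee(c=1) lemon(c=3)]
  8. access fox: MISS, evict lime(c=1). Cache: [bee(c=1) fox(c=1) lemon(c=3)]
  9. access kiwi: MISS, evict bee(c=1). Cache: [fox(c=1) kiwi(c=1) lemon(c=3)]
  10. access kiwi: HIT, count now 2. Cache: [fox(c=1) kiwi(c=2) lemon(c=3)]
  11. access lime: MISS, evict fox(c=1). Cache: [lime(c=1) kiwi(c=2) lemon(c=3)]
  12. access lime: HIT, count now 2. Cache: [kiwi(c=2) lime(c=2) lemon(c=3)]
  13. access plum: MISS, evict kiwi(c=2). Cache: [plum(c=1) lime(c=2) lemon(c=3)]
  14. access kiwi: MISS, evict plum(c=1). Cache: [kiwi(c=1) lime(c=2) lemon(c=3)]
  15. access owl: MISS, evict kiwi(c=1). Cache: [owl(c=1) lime(c=2) lemon(c=3)]
  16. access fox: MISS, evict owl(c=1). Cache: [fox(c=1) lime(c=2) lemon(c=3)]
  17. access plum: MISS, evict fox(c=1). Cache: [plum(c=1) lime(c=2) lemon(c=3)]
  18. access plum: HIT, count now 2. Cache: [lime(c=2) plum(c=2) lemon(c=3)]
  19. access lemon: HIT, count now 4. Cache: [lime(c=2) plum(c=2) lemon(c=4)]
  20. access lemon: HIT, count now 5. Cache: [lime(c=2) plum(c=2) lemon(c=5)]
  21. access owl: MISS, evict lime(c=2). Cache: [owl(c=1) plum(c=2) lemon(c=5)]
  22. access owl: HIT, count now 2. Cache: [plum(c=2) owl(c=2) lemon(c=5)]
  23. access lime: MISS, evict plum(c=2). Cache: [lime(c=1) owl(c=2) lemon(c=5)]
  24. access bee: MISS, evict lime(c=1). Cache: [bee(c=1) owl(c=2) lemon(c=5)]
  25. access plum: MISS, evict bee(c=1). Cache: [plum(c=1) owl(c=2) lemon(c=5)]
  26. access lemon: HIT, count now 6. Cache: [plum(c=1) owl(c=2) lemon(c=6)]
  27. access lime: MISS, evict plum(c=1). Cache: [lime(c=1) owl(c=2) lemon(c=6)]
  28. access owl: HIT, count now 3. Cache: [lime(c=1) owl(c=3) lemon(c=6)]
  29. access lime: HIT, count now 2. Cache: [lime(c=2) owl(c=3) lemon(c=6)]
Total: 11 hits, 18 misses, 15 evictions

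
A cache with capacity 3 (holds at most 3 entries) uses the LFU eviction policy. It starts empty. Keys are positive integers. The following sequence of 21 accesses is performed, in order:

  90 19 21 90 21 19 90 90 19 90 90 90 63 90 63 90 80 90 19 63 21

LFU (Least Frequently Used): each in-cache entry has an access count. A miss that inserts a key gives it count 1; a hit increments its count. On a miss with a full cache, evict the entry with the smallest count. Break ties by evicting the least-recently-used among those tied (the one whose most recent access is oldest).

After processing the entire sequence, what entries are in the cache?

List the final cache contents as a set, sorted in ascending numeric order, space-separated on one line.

LFU simulation (capacity=3):
  1. access 90: MISS. Cache: [90(c=1)]
  2. access 19: MISS. Cache: [90(c=1) 19(c=1)]
  3. access 21: MISS. Cache: [90(c=1) 19(c=1) 21(c=1)]
  4. access 90: HIT, count now 2. Cache: [19(c=1) 21(c=1) 90(c=2)]
  5. access 21: HIT, count now 2. Cache: [19(c=1) 90(c=2) 21(c=2)]
  6. access 19: HIT, count now 2. Cache: [90(c=2) 21(c=2) 19(c=2)]
  7. access 90: HIT, count now 3. Cache: [21(c=2) 19(c=2) 90(c=3)]
  8. access 90: HIT, count now 4. Cache: [21(c=2) 19(c=2) 90(c=4)]
  9. access 19: HIT, count now 3. Cache: [21(c=2) 19(c=3) 90(c=4)]
  10. access 90: HIT, count now 5. Cache: [21(c=2) 19(c=3) 90(c=5)]
  11. access 90: HIT, count now 6. Cache: [21(c=2) 19(c=3) 90(c=6)]
  12. access 90: HIT, count now 7. Cache: [21(c=2) 19(c=3) 90(c=7)]
  13. access 63: MISS, evict 21(c=2). Cache: [63(c=1) 19(c=3) 90(c=7)]
  14. access 90: HIT, count now 8. Cache: [63(c=1) 19(c=3) 90(c=8)]
  15. access 63: HIT, count now 2. Cache: [63(c=2) 19(c=3) 90(c=8)]
  16. access 90: HIT, count now 9. Cache: [63(c=2) 19(c=3) 90(c=9)]
  17. access 80: MISS, evict 63(c=2). Cache: [80(c=1) 19(c=3) 90(c=9)]
  18. access 90: HIT, count now 10. Cache: [80(c=1) 19(c=3) 90(c=10)]
  19. access 19: HIT, count now 4. Cache: [80(c=1) 19(c=4) 90(c=10)]
  20. access 63: MISS, evict 80(c=1). Cache: [63(c=1) 19(c=4) 90(c=10)]
  21. access 21: MISS, evict 63(c=1). Cache: [21(c=1) 19(c=4) 90(c=10)]
Total: 14 hits, 7 misses, 4 evictions

Answer: 19 21 90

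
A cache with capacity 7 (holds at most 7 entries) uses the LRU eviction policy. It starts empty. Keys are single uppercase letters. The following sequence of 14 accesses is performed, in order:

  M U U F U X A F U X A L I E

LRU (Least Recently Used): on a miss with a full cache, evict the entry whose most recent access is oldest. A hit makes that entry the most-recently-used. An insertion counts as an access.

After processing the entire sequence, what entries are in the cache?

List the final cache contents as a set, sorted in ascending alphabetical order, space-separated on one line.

LRU simulation (capacity=7):
  1. access M: MISS. Cache (LRU->MRU): [M]
  2. access U: MISS. Cache (LRU->MRU): [M U]
  3. access U: HIT. Cache (LRU->MRU): [M U]
  4. access F: MISS. Cache (LRU->MRU): [M U F]
  5. access U: HIT. Cache (LRU->MRU): [M F U]
  6. access X: MISS. Cache (LRU->MRU): [M F U X]
  7. access A: MISS. Cache (LRU->MRU): [M F U X A]
  8. access F: HIT. Cache (LRU->MRU): [M U X A F]
  9. access U: HIT. Cache (LRU->MRU): [M X A F U]
  10. access X: HIT. Cache (LRU->MRU): [M A F U X]
  11. access A: HIT. Cache (LRU->MRU): [M F U X A]
  12. access L: MISS. Cache (LRU->MRU): [M F U X A L]
  13. access I: MISS. Cache (LRU->MRU): [M F U X A L I]
  14. access E: MISS, evict M. Cache (LRU->MRU): [F U X A L I E]
Total: 6 hits, 8 misses, 1 evictions

Answer: A E F I L U X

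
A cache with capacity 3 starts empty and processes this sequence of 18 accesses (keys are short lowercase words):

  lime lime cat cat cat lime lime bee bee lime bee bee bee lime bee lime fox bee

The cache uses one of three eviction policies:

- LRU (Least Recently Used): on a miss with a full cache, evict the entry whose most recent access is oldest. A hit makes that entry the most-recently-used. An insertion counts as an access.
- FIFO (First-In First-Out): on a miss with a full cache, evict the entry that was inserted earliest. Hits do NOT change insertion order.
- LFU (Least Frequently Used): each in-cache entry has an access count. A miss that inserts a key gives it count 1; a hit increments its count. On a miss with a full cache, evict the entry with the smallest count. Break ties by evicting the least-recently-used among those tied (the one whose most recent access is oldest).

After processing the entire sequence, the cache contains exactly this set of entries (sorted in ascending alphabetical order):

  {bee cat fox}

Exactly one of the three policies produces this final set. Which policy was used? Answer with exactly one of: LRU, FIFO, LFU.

Simulating under each policy and comparing final sets:
  LRU: final set = {bee fox lime} -> differs
  FIFO: final set = {bee cat fox} -> MATCHES target
  LFU: final set = {bee fox lime} -> differs
Only FIFO produces the target set.

Answer: FIFO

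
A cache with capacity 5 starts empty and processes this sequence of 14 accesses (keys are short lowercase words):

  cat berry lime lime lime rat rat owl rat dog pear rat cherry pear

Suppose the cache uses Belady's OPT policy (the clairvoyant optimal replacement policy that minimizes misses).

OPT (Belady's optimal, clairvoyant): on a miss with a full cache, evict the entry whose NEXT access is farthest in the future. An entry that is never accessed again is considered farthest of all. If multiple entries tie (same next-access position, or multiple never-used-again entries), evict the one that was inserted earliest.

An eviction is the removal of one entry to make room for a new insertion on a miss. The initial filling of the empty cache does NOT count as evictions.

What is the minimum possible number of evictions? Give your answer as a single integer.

Answer: 3

Derivation:
OPT (Belady) simulation (capacity=5):
  1. access cat: MISS. Cache: [cat]
  2. access berry: MISS. Cache: [cat berry]
  3. access lime: MISS. Cache: [cat berry lime]
  4. access lime: HIT. Next use of lime: step 5. Cache: [cat berry lime]
  5. access lime: HIT. Next use of lime: never. Cache: [cat berry lime]
  6. access rat: MISS. Cache: [cat berry lime rat]
  7. access rat: HIT. Next use of rat: step 9. Cache: [cat berry lime rat]
  8. access owl: MISS. Cache: [cat berry lime rat owl]
  9. access rat: HIT. Next use of rat: step 12. Cache: [cat berry lime rat owl]
  10. access dog: MISS, evict cat (next use: never). Cache: [berry lime rat owl dog]
  11. access pear: MISS, evict berry (next use: never). Cache: [lime rat owl dog pear]
  12. access rat: HIT. Next use of rat: never. Cache: [lime rat owl dog pear]
  13. access cherry: MISS, evict lime (next use: never). Cache: [rat owl dog pear cherry]
  14. access pear: HIT. Next use of pear: never. Cache: [rat owl dog pear cherry]
Total: 6 hits, 8 misses, 3 evictions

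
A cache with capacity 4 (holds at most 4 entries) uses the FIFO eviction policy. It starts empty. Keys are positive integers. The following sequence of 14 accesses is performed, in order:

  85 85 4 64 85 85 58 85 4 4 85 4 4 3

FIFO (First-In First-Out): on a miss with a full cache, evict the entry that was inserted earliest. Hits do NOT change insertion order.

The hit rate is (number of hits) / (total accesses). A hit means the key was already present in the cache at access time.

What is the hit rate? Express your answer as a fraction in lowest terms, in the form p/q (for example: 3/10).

Answer: 9/14

Derivation:
FIFO simulation (capacity=4):
  1. access 85: MISS. Cache (old->new): [85]
  2. access 85: HIT. Cache (old->new): [85]
  3. access 4: MISS. Cache (old->new): [85 4]
  4. access 64: MISS. Cache (old->new): [85 4 64]
  5. access 85: HIT. Cache (old->new): [85 4 64]
  6. access 85: HIT. Cache (old->new): [85 4 64]
  7. access 58: MISS. Cache (old->new): [85 4 64 58]
  8. access 85: HIT. Cache (old->new): [85 4 64 58]
  9. access 4: HIT. Cache (old->new): [85 4 64 58]
  10. access 4: HIT. Cache (old->new): [85 4 64 58]
  11. access 85: HIT. Cache (old->new): [85 4 64 58]
  12. access 4: HIT. Cache (old->new): [85 4 64 58]
  13. access 4: HIT. Cache (old->new): [85 4 64 58]
  14. access 3: MISS, evict 85. Cache (old->new): [4 64 58 3]
Total: 9 hits, 5 misses, 1 evictions

Hit rate = 9/14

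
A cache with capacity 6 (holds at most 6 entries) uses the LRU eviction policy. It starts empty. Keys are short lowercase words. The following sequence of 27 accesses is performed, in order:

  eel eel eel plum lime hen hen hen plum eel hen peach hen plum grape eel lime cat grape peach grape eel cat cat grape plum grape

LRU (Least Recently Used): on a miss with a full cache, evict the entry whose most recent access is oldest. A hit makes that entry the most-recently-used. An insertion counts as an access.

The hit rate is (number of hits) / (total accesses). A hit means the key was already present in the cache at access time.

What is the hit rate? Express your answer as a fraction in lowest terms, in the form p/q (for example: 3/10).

LRU simulation (capacity=6):
  1. access eel: MISS. Cache (LRU->MRU): [eel]
  2. access eel: HIT. Cache (LRU->MRU): [eel]
  3. access eel: HIT. Cache (LRU->MRU): [eel]
  4. access plum: MISS. Cache (LRU->MRU): [eel plum]
  5. access lime: MISS. Cache (LRU->MRU): [eel plum lime]
  6. access hen: MISS. Cache (LRU->MRU): [eel plum lime hen]
  7. access hen: HIT. Cache (LRU->MRU): [eel plum lime hen]
  8. access hen: HIT. Cache (LRU->MRU): [eel plum lime hen]
  9. access plum: HIT. Cache (LRU->MRU): [eel lime hen plum]
  10. access eel: HIT. Cache (LRU->MRU): [lime hen plum eel]
  11. access hen: HIT. Cache (LRU->MRU): [lime plum eel hen]
  12. access peach: MISS. Cache (LRU->MRU): [lime plum eel hen peach]
  13. access hen: HIT. Cache (LRU->MRU): [lime plum eel peach hen]
  14. access plum: HIT. Cache (LRU->MRU): [lime eel peach hen plum]
  15. access grape: MISS. Cache (LRU->MRU): [lime eel peach hen plum grape]
  16. access eel: HIT. Cache (LRU->MRU): [lime peach hen plum grape eel]
  17. access lime: HIT. Cache (LRU->MRU): [peach hen plum grape eel lime]
  18. access cat: MISS, evict peach. Cache (LRU->MRU): [hen plum grape eel lime cat]
  19. access grape: HIT. Cache (LRU->MRU): [hen plum eel lime cat grape]
  20. access peach: MISS, evict hen. Cache (LRU->MRU): [plum eel lime cat grape peach]
  21. access grape: HIT. Cache (LRU->MRU): [plum eel lime cat peach grape]
  22. access eel: HIT. Cache (LRU->MRU): [plum lime cat peach grape eel]
  23. access cat: HIT. Cache (LRU->MRU): [plum lime peach grape eel cat]
  24. access cat: HIT. Cache (LRU->MRU): [plum lime peach grape eel cat]
  25. access grape: HIT. Cache (LRU->MRU): [plum lime peach eel cat grape]
  26. access plum: HIT. Cache (LRU->MRU): [lime peach eel cat grape plum]
  27. access grape: HIT. Cache (LRU->MRU): [lime peach eel cat plum grape]
Total: 19 hits, 8 misses, 2 evictions

Hit rate = 19/27

Answer: 19/27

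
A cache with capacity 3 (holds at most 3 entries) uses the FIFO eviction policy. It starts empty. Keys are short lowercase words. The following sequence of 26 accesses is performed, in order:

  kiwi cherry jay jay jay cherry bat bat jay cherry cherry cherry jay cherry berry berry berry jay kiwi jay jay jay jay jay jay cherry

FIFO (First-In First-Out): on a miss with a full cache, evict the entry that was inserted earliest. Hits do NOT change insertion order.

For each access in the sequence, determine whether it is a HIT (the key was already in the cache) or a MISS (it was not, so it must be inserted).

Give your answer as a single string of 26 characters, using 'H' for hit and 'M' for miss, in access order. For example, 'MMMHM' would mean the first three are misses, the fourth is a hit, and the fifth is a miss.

FIFO simulation (capacity=3):
  1. access kiwi: MISS. Cache (old->new): [kiwi]
  2. access cherry: MISS. Cache (old->new): [kiwi cherry]
  3. access jay: MISS. Cache (old->new): [kiwi cherry jay]
  4. access jay: HIT. Cache (old->new): [kiwi cherry jay]
  5. access jay: HIT. Cache (old->new): [kiwi cherry jay]
  6. access cherry: HIT. Cache (old->new): [kiwi cherry jay]
  7. access bat: MISS, evict kiwi. Cache (old->new): [cherry jay bat]
  8. access bat: HIT. Cache (old->new): [cherry jay bat]
  9. access jay: HIT. Cache (old->new): [cherry jay bat]
  10. access cherry: HIT. Cache (old->new): [cherry jay bat]
  11. access cherry: HIT. Cache (old->new): [cherry jay bat]
  12. access cherry: HIT. Cache (old->new): [cherry jay bat]
  13. access jay: HIT. Cache (old->new): [cherry jay bat]
  14. access cherry: HIT. Cache (old->new): [cherry jay bat]
  15. access berry: MISS, evict cherry. Cache (old->new): [jay bat berry]
  16. access berry: HIT. Cache (old->new): [jay bat berry]
  17. access berry: HIT. Cache (old->new): [jay bat berry]
  18. access jay: HIT. Cache (old->new): [jay bat berry]
  19. access kiwi: MISS, evict jay. Cache (old->new): [bat berry kiwi]
  20. access jay: MISS, evict bat. Cache (old->new): [berry kiwi jay]
  21. access jay: HIT. Cache (old->new): [berry kiwi jay]
  22. access jay: HIT. Cache (old->new): [berry kiwi jay]
  23. access jay: HIT. Cache (old->new): [berry kiwi jay]
  24. access jay: HIT. Cache (old->new): [berry kiwi jay]
  25. access jay: HIT. Cache (old->new): [berry kiwi jay]
  26. access cherry: MISS, evict berry. Cache (old->new): [kiwi jay cherry]
Total: 18 hits, 8 misses, 5 evictions

Answer: MMMHHHMHHHHHHHMHHHMMHHHHHM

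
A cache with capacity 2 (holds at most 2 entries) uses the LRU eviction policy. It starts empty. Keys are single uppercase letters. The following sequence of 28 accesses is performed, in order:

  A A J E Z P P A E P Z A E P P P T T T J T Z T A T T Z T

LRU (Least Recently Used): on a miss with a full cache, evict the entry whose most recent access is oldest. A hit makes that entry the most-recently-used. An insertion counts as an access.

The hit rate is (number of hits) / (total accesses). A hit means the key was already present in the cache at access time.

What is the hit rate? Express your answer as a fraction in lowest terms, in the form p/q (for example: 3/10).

Answer: 11/28

Derivation:
LRU simulation (capacity=2):
  1. access A: MISS. Cache (LRU->MRU): [A]
  2. access A: HIT. Cache (LRU->MRU): [A]
  3. access J: MISS. Cache (LRU->MRU): [A J]
  4. access E: MISS, evict A. Cache (LRU->MRU): [J E]
  5. access Z: MISS, evict J. Cache (LRU->MRU): [E Z]
  6. access P: MISS, evict E. Cache (LRU->MRU): [Z P]
  7. access P: HIT. Cache (LRU->MRU): [Z P]
  8. access A: MISS, evict Z. Cache (LRU->MRU): [P A]
  9. access E: MISS, evict P. Cache (LRU->MRU): [A E]
  10. access P: MISS, evict A. Cache (LRU->MRU): [E P]
  11. access Z: MISS, evict E. Cache (LRU->MRU): [P Z]
  12. access A: MISS, evict P. Cache (LRU->MRU): [Z A]
  13. access E: MISS, evict Z. Cache (LRU->MRU): [A E]
  14. access P: MISS, evict A. Cache (LRU->MRU): [E P]
  15. access P: HIT. Cache (LRU->MRU): [E P]
  16. access P: HIT. Cache (LRU->MRU): [E P]
  17. access T: MISS, evict E. Cache (LRU->MRU): [P T]
  18. access T: HIT. Cache (LRU->MRU): [P T]
  19. access T: HIT. Cache (LRU->MRU): [P T]
  20. access J: MISS, evict P. Cache (LRU->MRU): [T J]
  21. access T: HIT. Cache (LRU->MRU): [J T]
  22. access Z: MISS, evict J. Cache (LRU->MRU): [T Z]
  23. access T: HIT. Cache (LRU->MRU): [Z T]
  24. access A: MISS, evict Z. Cache (LRU->MRU): [T A]
  25. access T: HIT. Cache (LRU->MRU): [A T]
  26. access T: HIT. Cache (LRU->MRU): [A T]
  27. access Z: MISS, evict A. Cache (LRU->MRU): [T Z]
  28. access T: HIT. Cache (LRU->MRU): [Z T]
Total: 11 hits, 17 misses, 15 evictions

Hit rate = 11/28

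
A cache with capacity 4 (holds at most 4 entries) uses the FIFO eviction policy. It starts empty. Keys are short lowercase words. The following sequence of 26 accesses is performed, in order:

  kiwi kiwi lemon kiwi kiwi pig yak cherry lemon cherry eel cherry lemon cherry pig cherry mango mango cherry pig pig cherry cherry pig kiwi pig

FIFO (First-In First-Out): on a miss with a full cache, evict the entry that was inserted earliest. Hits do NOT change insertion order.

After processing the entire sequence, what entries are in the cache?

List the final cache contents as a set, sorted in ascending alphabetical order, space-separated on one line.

FIFO simulation (capacity=4):
  1. access kiwi: MISS. Cache (old->new): [kiwi]
  2. access kiwi: HIT. Cache (old->new): [kiwi]
  3. access lemon: MISS. Cache (old->new): [kiwi lemon]
  4. access kiwi: HIT. Cache (old->new): [kiwi lemon]
  5. access kiwi: HIT. Cache (old->new): [kiwi lemon]
  6. access pig: MISS. Cache (old->new): [kiwi lemon pig]
  7. access yak: MISS. Cache (old->new): [kiwi lemon pig yak]
  8. access cherry: MISS, evict kiwi. Cache (old->new): [lemon pig yak cherry]
  9. access lemon: HIT. Cache (old->new): [lemon pig yak cherry]
  10. access cherry: HIT. Cache (old->new): [lemon pig yak cherry]
  11. access eel: MISS, evict lemon. Cache (old->new): [pig yak cherry eel]
  12. access cherry: HIT. Cache (old->new): [pig yak cherry eel]
  13. access lemon: MISS, evict pig. Cache (old->new): [yak cherry eel lemon]
  14. access cherry: HIT. Cache (old->new): [yak cherry eel lemon]
  15. access pig: MISS, evict yak. Cache (old->new): [cherry eel lemon pig]
  16. access cherry: HIT. Cache (old->new): [cherry eel lemon pig]
  17. access mango: MISS, evict cherry. Cache (old->new): [eel lemon pig mango]
  18. access mango: HIT. Cache (old->new): [eel lemon pig mango]
  19. access cherry: MISS, evict eel. Cache (old->new): [lemon pig mango cherry]
  20. access pig: HIT. Cache (old->new): [lemon pig mango cherry]
  21. access pig: HIT. Cache (old->new): [lemon pig mango cherry]
  22. access cherry: HIT. Cache (old->new): [lemon pig mango cherry]
  23. access cherry: HIT. Cache (old->new): [lemon pig mango cherry]
  24. access pig: HIT. Cache (old->new): [lemon pig mango cherry]
  25. access kiwi: MISS, evict lemon. Cache (old->new): [pig mango cherry kiwi]
  26. access pig: HIT. Cache (old->new): [pig mango cherry kiwi]
Total: 15 hits, 11 misses, 7 evictions

Answer: cherry kiwi mango pig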